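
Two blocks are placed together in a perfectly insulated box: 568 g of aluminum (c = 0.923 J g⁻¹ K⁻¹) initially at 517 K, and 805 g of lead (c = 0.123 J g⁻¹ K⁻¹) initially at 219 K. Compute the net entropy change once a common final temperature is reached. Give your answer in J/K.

Energy balance: T_f = (m₁c₁T₁ + m₂c₂T₂)/(m₁c₁ + m₂c₂) = 469.66 K.
ΔS₁ = m₁c₁ ln(T_f/T₁) = 524.264 × ln(469.66/517) = -50.35 J/K.
ΔS₂ = m₂c₂ ln(T_f/T₂) = 99.015 × ln(469.66/219) = 75.54 J/K.
ΔS_total = -50.35 + 75.54 = 25.2 J/K.

ΔS_total = 25.2 J/K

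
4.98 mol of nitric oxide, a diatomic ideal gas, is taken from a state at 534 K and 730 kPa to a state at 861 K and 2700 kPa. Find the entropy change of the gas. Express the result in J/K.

ΔS = 15.1 J/K

ΔS = nC_p ln(T₂/T₁) − nR ln(P₂/P₁), with C_p = 7R/2 = 29.1 J mol⁻¹ K⁻¹ for a diatomic ideal gas.
ΔS = 4.98 × [29.1 × ln(861/534) − 8.314 × ln(2700/730)] = 15.1 J/K.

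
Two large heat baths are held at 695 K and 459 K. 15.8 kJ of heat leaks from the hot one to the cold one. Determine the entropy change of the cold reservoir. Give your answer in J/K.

ΔS_cold = 34.4 J/K

The cold reservoir gains heat Q, so ΔS_cold = +Q/T_C = 15800/459 = 34.4 J/K.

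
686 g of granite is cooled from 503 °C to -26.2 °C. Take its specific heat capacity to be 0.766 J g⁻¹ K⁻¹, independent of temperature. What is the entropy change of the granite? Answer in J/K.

ΔS = -602 J/K

In kelvin: T₁ = 776.15 K, T₂ = 246.95 K. ΔS = ∫dQ_rev/T = m c ln(T₂/T₁) = 686 × 0.766 × ln(246.95/776.15) = -602 J/K.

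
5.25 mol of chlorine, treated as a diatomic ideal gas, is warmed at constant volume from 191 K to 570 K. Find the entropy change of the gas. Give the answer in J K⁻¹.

ΔS = 119 J/K

At constant volume, ΔS = nC_V ln(T₂/T₁) with C_V = 5R/2 = 20.79 J mol⁻¹ K⁻¹.
ΔS = 5.25 × 20.79 × ln(570/191) = 119 J/K.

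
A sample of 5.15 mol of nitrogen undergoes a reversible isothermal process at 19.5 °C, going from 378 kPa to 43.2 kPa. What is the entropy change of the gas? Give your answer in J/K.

ΔS_gas = 92.9 J/K

For an isothermal ideal gas ΔS_gas = nR ln(P₁/P₂) = 5.15 × 8.314 × ln(378/43.2) = 92.9 J/K.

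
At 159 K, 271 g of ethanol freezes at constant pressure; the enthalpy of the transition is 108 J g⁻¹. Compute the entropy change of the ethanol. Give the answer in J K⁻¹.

Heat released by the substance: Q = −mL = −271 × 108 = −29268 J.
At constant T, ΔS = Q_rev/T = −29268 / 159 = -184 J/K.

ΔS = -184 J/K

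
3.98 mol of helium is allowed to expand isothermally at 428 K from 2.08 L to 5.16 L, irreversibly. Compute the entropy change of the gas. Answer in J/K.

Entropy is a state function, so ΔS_gas depends only on the end states.
For an isothermal ideal gas ΔS_gas = nR ln(V₂/V₁) = 3.98 × 8.314 × ln(5.16/2.08) = 30.1 J/K.

ΔS_gas = 30.1 J/K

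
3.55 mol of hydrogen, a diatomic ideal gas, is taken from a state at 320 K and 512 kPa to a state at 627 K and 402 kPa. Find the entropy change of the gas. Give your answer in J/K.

ΔS = 76.6 J/K

ΔS = nC_p ln(T₂/T₁) − nR ln(P₂/P₁), with C_p = 7R/2 = 29.1 J mol⁻¹ K⁻¹ for a diatomic ideal gas.
ΔS = 3.55 × [29.1 × ln(627/320) − 8.314 × ln(402/512)] = 76.6 J/K.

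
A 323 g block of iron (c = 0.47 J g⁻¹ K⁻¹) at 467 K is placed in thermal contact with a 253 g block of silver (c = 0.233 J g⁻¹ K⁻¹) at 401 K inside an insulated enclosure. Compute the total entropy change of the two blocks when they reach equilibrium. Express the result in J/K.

Energy balance: T_f = (m₁c₁T₁ + m₂c₂T₂)/(m₁c₁ + m₂c₂) = 448.54 K.
ΔS₁ = m₁c₁ ln(T_f/T₁) = 151.81 × ln(448.54/467) = -6.1227 J/K.
ΔS₂ = m₂c₂ ln(T_f/T₂) = 58.949 × ln(448.54/401) = 6.6044 J/K.
ΔS_total = -6.1227 + 6.6044 = 0.482 J/K.

ΔS_total = 0.482 J/K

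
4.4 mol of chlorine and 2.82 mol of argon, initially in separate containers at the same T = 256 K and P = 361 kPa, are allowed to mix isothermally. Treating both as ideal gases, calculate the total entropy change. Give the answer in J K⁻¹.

ΔS_mix = 40.2 J/K

Mole fractions: x_A = 4.4/7.22 = 0.609, x_B = 0.391.
ΔS_mix = −R(n_A ln x_A + n_B ln x_B) = −8.314 × (4.4 ln 0.609 + 2.82 ln 0.391) = 40.2 J/K.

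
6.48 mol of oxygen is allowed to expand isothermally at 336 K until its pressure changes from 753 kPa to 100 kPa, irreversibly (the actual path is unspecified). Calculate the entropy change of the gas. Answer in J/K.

ΔS_gas = 109 J/K

Entropy is a state function, so ΔS_gas depends only on the end states.
For an isothermal ideal gas ΔS_gas = nR ln(P₁/P₂) = 6.48 × 8.314 × ln(753/100) = 109 J/K.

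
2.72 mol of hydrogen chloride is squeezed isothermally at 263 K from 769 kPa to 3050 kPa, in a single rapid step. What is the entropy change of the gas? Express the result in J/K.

ΔS_gas = -31.2 J/K

Entropy is a state function, so ΔS_gas depends only on the end states.
For an isothermal ideal gas ΔS_gas = nR ln(P₁/P₂) = 2.72 × 8.314 × ln(769/3050) = -31.2 J/K.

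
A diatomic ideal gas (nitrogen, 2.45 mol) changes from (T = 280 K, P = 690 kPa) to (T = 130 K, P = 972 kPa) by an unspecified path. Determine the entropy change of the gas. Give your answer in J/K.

ΔS = -61.7 J/K

ΔS = nC_p ln(T₂/T₁) − nR ln(P₂/P₁), with C_p = 7R/2 = 29.1 J mol⁻¹ K⁻¹ for a diatomic ideal gas.
ΔS = 2.45 × [29.1 × ln(130/280) − 8.314 × ln(972/690)] = -61.7 J/K.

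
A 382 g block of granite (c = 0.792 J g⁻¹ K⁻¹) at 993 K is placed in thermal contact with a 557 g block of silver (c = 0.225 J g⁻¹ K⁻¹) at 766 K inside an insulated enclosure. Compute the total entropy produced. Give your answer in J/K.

Energy balance: T_f = (m₁c₁T₁ + m₂c₂T₂)/(m₁c₁ + m₂c₂) = 926.51 K.
ΔS₁ = m₁c₁ ln(T_f/T₁) = 302.544 × ln(926.51/993) = -20.97 J/K.
ΔS₂ = m₂c₂ ln(T_f/T₂) = 125.325 × ln(926.51/766) = 23.84 J/K.
ΔS_total = -20.97 + 23.84 = 2.87 J/K.

ΔS_total = 2.87 J/K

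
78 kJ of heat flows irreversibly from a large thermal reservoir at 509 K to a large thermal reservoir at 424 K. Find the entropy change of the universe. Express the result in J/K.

ΔS_total = 30.7 J/K

ΔS_hot = −Q/T_H = −78000/509 = -153.24 J/K and ΔS_cold = +Q/T_C = 78000/424 = 183.96 J/K.
ΔS_total = -153.24 + 183.96 = 30.7 J/K, positive as the second law requires.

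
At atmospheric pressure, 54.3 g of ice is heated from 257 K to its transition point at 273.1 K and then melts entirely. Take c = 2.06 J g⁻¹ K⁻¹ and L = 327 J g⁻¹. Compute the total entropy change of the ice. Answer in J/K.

Warming step: ΔS₁ = m c ln(T_tr/T_i) = 54.3 × 2.06 × ln(273.1/257) = 6.797 J/K.
Phase change: ΔS₂ = +mL/T_tr = 54.3 × 327 / 273.1 = 65.02 J/K.
ΔS_total = (6.797) + (65.02) = 71.8 J/K.

ΔS = 71.8 J/K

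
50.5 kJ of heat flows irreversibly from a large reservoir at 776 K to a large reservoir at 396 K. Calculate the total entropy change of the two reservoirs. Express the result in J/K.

ΔS_total = 62.4 J/K

ΔS_hot = −Q/T_H = −50500/776 = -65.08 J/K and ΔS_cold = +Q/T_C = 50500/396 = 127.5 J/K.
ΔS_total = -65.08 + 127.5 = 62.4 J/K, positive as the second law requires.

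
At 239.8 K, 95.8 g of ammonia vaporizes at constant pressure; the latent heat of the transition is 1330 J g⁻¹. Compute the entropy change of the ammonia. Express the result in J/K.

ΔS = 531 J/K

Heat absorbed by the substance: Q = mL = 95.8 × 1330 = 127414 J.
At constant T, ΔS = Q_rev/T = 127414 / 239.8 = 531 J/K.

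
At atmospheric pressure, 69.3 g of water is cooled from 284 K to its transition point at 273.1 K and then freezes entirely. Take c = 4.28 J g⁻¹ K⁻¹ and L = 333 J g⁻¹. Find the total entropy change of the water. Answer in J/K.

ΔS = -96.1 J/K

Cooling step: ΔS₁ = m c ln(T_tr/T_i) = 69.3 × 4.28 × ln(273.1/284) = -11.61 J/K.
Phase change: ΔS₂ = −mL/T_tr = −69.3 × 333 / 273.1 = -84.5 J/K.
ΔS_total = (-11.61) + (-84.5) = -96.1 J/K.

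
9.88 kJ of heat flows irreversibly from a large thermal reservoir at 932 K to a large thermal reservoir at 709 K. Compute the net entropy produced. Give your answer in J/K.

ΔS_total = 3.33 J/K

ΔS_hot = −Q/T_H = −9880/932 = -10.601 J/K and ΔS_cold = +Q/T_C = 9880/709 = 13.935 J/K.
ΔS_total = -10.601 + 13.935 = 3.33 J/K, positive as the second law requires.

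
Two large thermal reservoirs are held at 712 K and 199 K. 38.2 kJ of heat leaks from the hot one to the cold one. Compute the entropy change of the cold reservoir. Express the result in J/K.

The cold reservoir gains heat Q, so ΔS_cold = +Q/T_C = 38200/199 = 192 J/K.

ΔS_cold = 192 J/K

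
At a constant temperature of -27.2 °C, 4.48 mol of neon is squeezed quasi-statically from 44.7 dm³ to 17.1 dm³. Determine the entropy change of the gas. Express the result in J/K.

For an isothermal ideal gas ΔS_gas = nR ln(V₂/V₁) = 4.48 × 8.314 × ln(17.1/44.7) = -35.8 J/K.

ΔS_gas = -35.8 J/K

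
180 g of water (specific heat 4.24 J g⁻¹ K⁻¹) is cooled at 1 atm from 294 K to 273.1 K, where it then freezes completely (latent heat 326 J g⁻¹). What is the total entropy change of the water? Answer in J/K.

Cooling step: ΔS₁ = m c ln(T_tr/T_i) = 180 × 4.24 × ln(273.1/294) = -56.28 J/K.
Phase change: ΔS₂ = −mL/T_tr = −180 × 326 / 273.1 = -214.9 J/K.
ΔS_total = (-56.28) + (-214.9) = -271 J/K.

ΔS = -271 J/K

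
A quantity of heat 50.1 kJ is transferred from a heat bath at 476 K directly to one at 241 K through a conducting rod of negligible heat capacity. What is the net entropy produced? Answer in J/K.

ΔS_hot = −Q/T_H = −50100/476 = -105.3 J/K and ΔS_cold = +Q/T_C = 50100/241 = 207.9 J/K.
ΔS_total = -105.3 + 207.9 = 103 J/K, positive as the second law requires.

ΔS_total = 103 J/K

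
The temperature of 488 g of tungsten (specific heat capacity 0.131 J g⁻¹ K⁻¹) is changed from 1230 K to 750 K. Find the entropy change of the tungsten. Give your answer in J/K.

ΔS = ∫dQ_rev/T = m c ln(T₂/T₁) = 488 × 0.131 × ln(750/1230) = -31.6 J/K.

ΔS = -31.6 J/K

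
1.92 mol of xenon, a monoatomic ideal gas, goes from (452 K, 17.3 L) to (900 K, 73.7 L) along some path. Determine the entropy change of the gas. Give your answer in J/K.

Entropy is a state function: ΔS = nC_V ln(T₂/T₁) + nR ln(V₂/V₁), with C_V = 3R/2 = 12.47 J mol⁻¹ K⁻¹ for a monoatomic ideal gas.
ΔS = 1.92 × [12.47 × ln(900/452) + 8.314 × ln(73.7/17.3)] = 39.6 J/K.

ΔS = 39.6 J/K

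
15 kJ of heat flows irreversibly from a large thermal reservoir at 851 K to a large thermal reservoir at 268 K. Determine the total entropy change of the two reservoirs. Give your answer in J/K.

ΔS_hot = −Q/T_H = −15000/851 = -17.63 J/K and ΔS_cold = +Q/T_C = 15000/268 = 55.97 J/K.
ΔS_total = -17.63 + 55.97 = 38.3 J/K, positive as the second law requires.

ΔS_total = 38.3 J/K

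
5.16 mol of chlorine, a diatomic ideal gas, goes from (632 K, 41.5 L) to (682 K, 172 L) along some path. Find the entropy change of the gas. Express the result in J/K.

Entropy is a state function: ΔS = nC_V ln(T₂/T₁) + nR ln(V₂/V₁), with C_V = 5R/2 = 20.79 J mol⁻¹ K⁻¹ for a diatomic ideal gas.
ΔS = 5.16 × [20.79 × ln(682/632) + 8.314 × ln(172/41.5)] = 69.2 J/K.

ΔS = 69.2 J/K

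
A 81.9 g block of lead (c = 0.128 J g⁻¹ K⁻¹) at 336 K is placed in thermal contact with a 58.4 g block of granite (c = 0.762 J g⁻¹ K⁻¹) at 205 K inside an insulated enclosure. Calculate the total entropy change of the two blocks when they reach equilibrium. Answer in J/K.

Energy balance: T_f = (m₁c₁T₁ + m₂c₂T₂)/(m₁c₁ + m₂c₂) = 229.98 K.
ΔS₁ = m₁c₁ ln(T_f/T₁) = 10.4832 × ln(229.98/336) = -3.975 J/K.
ΔS₂ = m₂c₂ ln(T_f/T₂) = 44.5008 × ln(229.98/205) = 5.116 J/K.
ΔS_total = -3.975 + 5.116 = 1.14 J/K.

ΔS_total = 1.14 J/K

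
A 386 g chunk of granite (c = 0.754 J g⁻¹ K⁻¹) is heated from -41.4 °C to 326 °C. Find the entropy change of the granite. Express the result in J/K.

In kelvin: T₁ = 231.75 K, T₂ = 599.15 K. ΔS = ∫dQ_rev/T = m c ln(T₂/T₁) = 386 × 0.754 × ln(599.15/231.75) = 276 J/K.

ΔS = 276 J/K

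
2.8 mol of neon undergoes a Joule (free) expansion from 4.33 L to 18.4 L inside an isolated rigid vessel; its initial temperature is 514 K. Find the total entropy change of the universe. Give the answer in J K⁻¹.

ΔS_universe = 33.7 J/K

For an ideal gas in free expansion Q = 0 and W = 0, so T is unchanged.
Entropy is a state function; using a reversible isothermal path, ΔS_gas = nR ln(V₂/V₁) = 2.8 × 8.314 × ln(18.4/4.33) = 33.7 J/K.
The insulated surroundings exchange no heat, so ΔS_surr = 0 and ΔS_universe = ΔS_gas.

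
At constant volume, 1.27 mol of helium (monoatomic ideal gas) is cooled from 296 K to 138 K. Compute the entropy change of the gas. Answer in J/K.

At constant volume, ΔS = nC_V ln(T₂/T₁) with C_V = 3R/2 = 12.47 J mol⁻¹ K⁻¹.
ΔS = 1.27 × 12.47 × ln(138/296) = -12.1 J/K.

ΔS = -12.1 J/K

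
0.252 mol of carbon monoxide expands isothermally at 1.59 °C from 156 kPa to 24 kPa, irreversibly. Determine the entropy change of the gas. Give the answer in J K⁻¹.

ΔS_gas = 3.92 J/K

Entropy is a state function, so ΔS_gas depends only on the end states.
For an isothermal ideal gas ΔS_gas = nR ln(P₁/P₂) = 0.252 × 8.314 × ln(156/24) = 3.92 J/K.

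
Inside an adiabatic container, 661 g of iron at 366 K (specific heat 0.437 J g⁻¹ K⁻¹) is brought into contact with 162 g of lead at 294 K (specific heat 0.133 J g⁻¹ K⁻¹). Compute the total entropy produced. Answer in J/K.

ΔS_total = 0.452 J/K

Energy balance: T_f = (m₁c₁T₁ + m₂c₂T₂)/(m₁c₁ + m₂c₂) = 361 K.
ΔS₁ = m₁c₁ ln(T_f/T₁) = 288.857 × ln(361/366) = -3.9715 J/K.
ΔS₂ = m₂c₂ ln(T_f/T₂) = 21.546 × ln(361/294) = 4.4235 J/K.
ΔS_total = -3.9715 + 4.4235 = 0.452 J/K.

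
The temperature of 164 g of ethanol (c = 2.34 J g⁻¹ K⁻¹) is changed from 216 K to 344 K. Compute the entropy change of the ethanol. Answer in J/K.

ΔS = ∫dQ_rev/T = m c ln(T₂/T₁) = 164 × 2.34 × ln(344/216) = 179 J/K.

ΔS = 179 J/K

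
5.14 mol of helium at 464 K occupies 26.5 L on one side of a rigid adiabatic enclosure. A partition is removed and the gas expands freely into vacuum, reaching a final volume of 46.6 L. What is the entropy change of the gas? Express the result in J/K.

ΔS_gas = 24.1 J/K

For an ideal gas in free expansion Q = 0 and W = 0, so T is unchanged.
Entropy is a state function; using a reversible isothermal path, ΔS_gas = nR ln(V₂/V₁) = 5.14 × 8.314 × ln(46.6/26.5) = 24.1 J/K.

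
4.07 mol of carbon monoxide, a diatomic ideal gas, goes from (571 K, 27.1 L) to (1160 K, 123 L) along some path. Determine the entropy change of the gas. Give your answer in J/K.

Entropy is a state function: ΔS = nC_V ln(T₂/T₁) + nR ln(V₂/V₁), with C_V = 5R/2 = 20.79 J mol⁻¹ K⁻¹ for a diatomic ideal gas.
ΔS = 4.07 × [20.79 × ln(1160/571) + 8.314 × ln(123/27.1)] = 111 J/K.

ΔS = 111 J/K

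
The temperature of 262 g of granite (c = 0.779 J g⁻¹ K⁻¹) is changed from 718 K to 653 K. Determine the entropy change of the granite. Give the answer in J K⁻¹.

ΔS = ∫dQ_rev/T = m c ln(T₂/T₁) = 262 × 0.779 × ln(653/718) = -19.4 J/K.

ΔS = -19.4 J/K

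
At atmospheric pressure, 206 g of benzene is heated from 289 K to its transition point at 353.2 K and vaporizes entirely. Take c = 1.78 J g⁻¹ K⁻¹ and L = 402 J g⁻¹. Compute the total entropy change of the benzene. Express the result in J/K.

Warming step: ΔS₁ = m c ln(T_tr/T_i) = 206 × 1.78 × ln(353.2/289) = 73.56 J/K.
Phase change: ΔS₂ = +mL/T_tr = 206 × 402 / 353.2 = 234.5 J/K.
ΔS_total = (73.56) + (234.5) = 308 J/K.

ΔS = 308 J/K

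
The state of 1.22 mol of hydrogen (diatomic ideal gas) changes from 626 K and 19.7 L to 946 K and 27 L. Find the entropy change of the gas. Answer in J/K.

Entropy is a state function: ΔS = nC_V ln(T₂/T₁) + nR ln(V₂/V₁), with C_V = 5R/2 = 20.79 J mol⁻¹ K⁻¹ for a diatomic ideal gas.
ΔS = 1.22 × [20.79 × ln(946/626) + 8.314 × ln(27/19.7)] = 13.7 J/K.

ΔS = 13.7 J/K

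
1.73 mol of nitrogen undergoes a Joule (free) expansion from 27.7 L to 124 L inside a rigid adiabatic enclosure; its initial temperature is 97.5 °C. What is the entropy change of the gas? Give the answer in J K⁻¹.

No heat is exchanged and no work is done, so the ideal-gas temperature stays constant.
Entropy is a state function; using a reversible isothermal path, ΔS_gas = nR ln(V₂/V₁) = 1.73 × 8.314 × ln(124/27.7) = 21.6 J/K.

ΔS_gas = 21.6 J/K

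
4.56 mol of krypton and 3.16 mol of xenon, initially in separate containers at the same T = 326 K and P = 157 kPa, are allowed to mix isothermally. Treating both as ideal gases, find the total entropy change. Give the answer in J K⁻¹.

ΔS_mix = 43.4 J/K

Mole fractions: x_A = 4.56/7.72 = 0.591, x_B = 0.409.
ΔS_mix = −R(n_A ln x_A + n_B ln x_B) = −8.314 × (4.56 ln 0.591 + 3.16 ln 0.409) = 43.4 J/K.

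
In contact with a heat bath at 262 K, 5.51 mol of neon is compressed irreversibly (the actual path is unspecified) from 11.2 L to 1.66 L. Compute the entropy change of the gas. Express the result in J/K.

Entropy is a state function, so ΔS_gas depends only on the end states.
For an isothermal ideal gas ΔS_gas = nR ln(V₂/V₁) = 5.51 × 8.314 × ln(1.66/11.2) = -87.5 J/K.

ΔS_gas = -87.5 J/K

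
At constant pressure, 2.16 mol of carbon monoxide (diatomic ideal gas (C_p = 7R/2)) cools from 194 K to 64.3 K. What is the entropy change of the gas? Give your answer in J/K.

ΔS = -69.4 J/K

At constant pressure, ΔS = nC_p ln(T₂/T₁) with C_p = 7R/2 = 29.1 J mol⁻¹ K⁻¹.
ΔS = 2.16 × 29.1 × ln(64.3/194) = -69.4 J/K.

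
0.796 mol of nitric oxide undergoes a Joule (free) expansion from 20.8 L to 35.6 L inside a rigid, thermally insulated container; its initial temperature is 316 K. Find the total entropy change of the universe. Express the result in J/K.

No heat is exchanged and no work is done, so the ideal-gas temperature stays constant.
Entropy is a state function; using a reversible isothermal path, ΔS_gas = nR ln(V₂/V₁) = 0.796 × 8.314 × ln(35.6/20.8) = 3.56 J/K.
The insulated surroundings exchange no heat, so ΔS_surr = 0 and ΔS_universe = ΔS_gas.

ΔS_universe = 3.56 J/K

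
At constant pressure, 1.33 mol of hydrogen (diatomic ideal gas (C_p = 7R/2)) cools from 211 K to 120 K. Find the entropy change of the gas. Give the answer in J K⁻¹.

At constant pressure, ΔS = nC_p ln(T₂/T₁) with C_p = 7R/2 = 29.1 J mol⁻¹ K⁻¹.
ΔS = 1.33 × 29.1 × ln(120/211) = -21.8 J/K.

ΔS = -21.8 J/K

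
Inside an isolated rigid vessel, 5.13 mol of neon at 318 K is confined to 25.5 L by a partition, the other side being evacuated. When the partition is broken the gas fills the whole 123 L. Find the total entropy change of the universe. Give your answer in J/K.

No heat is exchanged and no work is done, so the ideal-gas temperature stays constant.
Entropy is a state function; using a reversible isothermal path, ΔS_gas = nR ln(V₂/V₁) = 5.13 × 8.314 × ln(123/25.5) = 67.1 J/K.
The insulated surroundings exchange no heat, so ΔS_surr = 0 and ΔS_universe = ΔS_gas.

ΔS_universe = 67.1 J/K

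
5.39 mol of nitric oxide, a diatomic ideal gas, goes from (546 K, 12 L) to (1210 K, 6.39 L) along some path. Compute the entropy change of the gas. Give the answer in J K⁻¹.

Entropy is a state function: ΔS = nC_V ln(T₂/T₁) + nR ln(V₂/V₁), with C_V = 5R/2 = 20.79 J mol⁻¹ K⁻¹ for a diatomic ideal gas.
ΔS = 5.39 × [20.79 × ln(1210/546) + 8.314 × ln(6.39/12)] = 60.9 J/K.

ΔS = 60.9 J/K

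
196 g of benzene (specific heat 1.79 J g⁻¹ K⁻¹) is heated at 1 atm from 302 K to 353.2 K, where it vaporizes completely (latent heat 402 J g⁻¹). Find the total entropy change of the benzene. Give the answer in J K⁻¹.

Warming step: ΔS₁ = m c ln(T_tr/T_i) = 196 × 1.79 × ln(353.2/302) = 54.94 J/K.
Phase change: ΔS₂ = +mL/T_tr = 196 × 402 / 353.2 = 223.1 J/K.
ΔS_total = (54.94) + (223.1) = 278 J/K.

ΔS = 278 J/K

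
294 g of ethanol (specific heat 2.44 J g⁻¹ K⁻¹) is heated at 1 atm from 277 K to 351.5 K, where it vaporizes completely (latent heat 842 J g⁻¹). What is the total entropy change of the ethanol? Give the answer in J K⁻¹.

ΔS = 875 J/K

Warming step: ΔS₁ = m c ln(T_tr/T_i) = 294 × 2.44 × ln(351.5/277) = 170.9 J/K.
Phase change: ΔS₂ = +mL/T_tr = 294 × 842 / 351.5 = 704.3 J/K.
ΔS_total = (170.9) + (704.3) = 875 J/K.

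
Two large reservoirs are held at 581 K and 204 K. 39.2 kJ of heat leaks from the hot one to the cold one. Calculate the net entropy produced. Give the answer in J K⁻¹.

ΔS_total = 125 J/K

ΔS_hot = −Q/T_H = −39200/581 = -67.47 J/K and ΔS_cold = +Q/T_C = 39200/204 = 192.2 J/K.
ΔS_total = -67.47 + 192.2 = 125 J/K, positive as the second law requires.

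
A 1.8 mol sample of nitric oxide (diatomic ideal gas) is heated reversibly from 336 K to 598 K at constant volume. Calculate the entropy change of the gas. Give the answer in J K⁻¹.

At constant volume, ΔS = nC_V ln(T₂/T₁) with C_V = 5R/2 = 20.79 J mol⁻¹ K⁻¹.
ΔS = 1.8 × 20.79 × ln(598/336) = 21.6 J/K.

ΔS = 21.6 J/K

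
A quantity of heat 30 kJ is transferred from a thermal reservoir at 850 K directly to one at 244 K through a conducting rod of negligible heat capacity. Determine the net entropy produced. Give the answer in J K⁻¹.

ΔS_total = 87.7 J/K

ΔS_hot = −Q/T_H = −30000/850 = -35.29 J/K and ΔS_cold = +Q/T_C = 30000/244 = 123 J/K.
ΔS_total = -35.29 + 123 = 87.7 J/K, positive as the second law requires.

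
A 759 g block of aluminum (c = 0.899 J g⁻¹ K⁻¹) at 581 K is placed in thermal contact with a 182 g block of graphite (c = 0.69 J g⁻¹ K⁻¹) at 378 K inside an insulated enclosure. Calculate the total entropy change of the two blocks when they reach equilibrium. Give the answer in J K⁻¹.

ΔS_total = 8.87 J/K

Energy balance: T_f = (m₁c₁T₁ + m₂c₂T₂)/(m₁c₁ + m₂c₂) = 549.45 K.
ΔS₁ = m₁c₁ ln(T_f/T₁) = 682.341 × ln(549.45/581) = -38.1 J/K.
ΔS₂ = m₂c₂ ln(T_f/T₂) = 125.58 × ln(549.45/378) = 46.97 J/K.
ΔS_total = -38.1 + 46.97 = 8.87 J/K.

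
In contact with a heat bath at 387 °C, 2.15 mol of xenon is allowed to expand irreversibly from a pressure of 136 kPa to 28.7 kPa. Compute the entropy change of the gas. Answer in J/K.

Entropy is a state function, so ΔS_gas depends only on the end states.
For an isothermal ideal gas ΔS_gas = nR ln(P₁/P₂) = 2.15 × 8.314 × ln(136/28.7) = 27.8 J/K.

ΔS_gas = 27.8 J/K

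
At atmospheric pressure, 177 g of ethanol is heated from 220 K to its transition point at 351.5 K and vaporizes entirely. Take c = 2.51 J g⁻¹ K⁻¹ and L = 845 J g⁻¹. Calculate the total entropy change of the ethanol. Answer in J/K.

Warming step: ΔS₁ = m c ln(T_tr/T_i) = 177 × 2.51 × ln(351.5/220) = 208.2 J/K.
Phase change: ΔS₂ = +mL/T_tr = 177 × 845 / 351.5 = 425.5 J/K.
ΔS_total = (208.2) + (425.5) = 634 J/K.

ΔS = 634 J/K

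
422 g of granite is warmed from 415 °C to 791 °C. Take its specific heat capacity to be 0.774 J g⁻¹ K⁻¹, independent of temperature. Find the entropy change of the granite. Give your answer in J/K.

ΔS = 142 J/K

In kelvin: T₁ = 688.15 K, T₂ = 1064.15 K. ΔS = ∫dQ_rev/T = m c ln(T₂/T₁) = 422 × 0.774 × ln(1064.15/688.15) = 142 J/K.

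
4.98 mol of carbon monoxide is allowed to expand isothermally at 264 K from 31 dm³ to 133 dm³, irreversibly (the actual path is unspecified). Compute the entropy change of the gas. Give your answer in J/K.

Entropy is a state function, so ΔS_gas depends only on the end states.
For an isothermal ideal gas ΔS_gas = nR ln(V₂/V₁) = 4.98 × 8.314 × ln(133/31) = 60.3 J/K.

ΔS_gas = 60.3 J/K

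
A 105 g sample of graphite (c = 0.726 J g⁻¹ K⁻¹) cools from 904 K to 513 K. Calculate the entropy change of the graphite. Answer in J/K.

ΔS = -43.2 J/K

ΔS = ∫dQ_rev/T = m c ln(T₂/T₁) = 105 × 0.726 × ln(513/904) = -43.2 J/K.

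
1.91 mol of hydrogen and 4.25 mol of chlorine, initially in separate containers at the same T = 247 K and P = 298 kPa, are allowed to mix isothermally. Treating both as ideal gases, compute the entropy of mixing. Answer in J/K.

ΔS_mix = 31.7 J/K

Mole fractions: x_A = 1.91/6.16 = 0.31, x_B = 0.69.
ΔS_mix = −R(n_A ln x_A + n_B ln x_B) = −8.314 × (1.91 ln 0.31 + 4.25 ln 0.69) = 31.7 J/K.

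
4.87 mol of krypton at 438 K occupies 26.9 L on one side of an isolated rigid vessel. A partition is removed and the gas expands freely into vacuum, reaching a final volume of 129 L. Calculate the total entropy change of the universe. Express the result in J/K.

ΔS_universe = 63.5 J/K

For an ideal gas in free expansion Q = 0 and W = 0, so T is unchanged.
Entropy is a state function; using a reversible isothermal path, ΔS_gas = nR ln(V₂/V₁) = 4.87 × 8.314 × ln(129/26.9) = 63.5 J/K.
The insulated surroundings exchange no heat, so ΔS_surr = 0 and ΔS_universe = ΔS_gas.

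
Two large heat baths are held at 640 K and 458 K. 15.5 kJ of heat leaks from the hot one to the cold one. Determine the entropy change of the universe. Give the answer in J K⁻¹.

ΔS_hot = −Q/T_H = −15500/640 = -24.22 J/K and ΔS_cold = +Q/T_C = 15500/458 = 33.84 J/K.
ΔS_total = -24.22 + 33.84 = 9.62 J/K, positive as the second law requires.

ΔS_total = 9.62 J/K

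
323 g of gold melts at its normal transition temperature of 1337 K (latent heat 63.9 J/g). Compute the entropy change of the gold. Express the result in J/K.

ΔS = 15.4 J/K

Heat absorbed by the substance: Q = mL = 323 × 63.9 = 20639.7 J.
At constant T, ΔS = Q_rev/T = 20639.7 / 1337 = 15.4 J/K.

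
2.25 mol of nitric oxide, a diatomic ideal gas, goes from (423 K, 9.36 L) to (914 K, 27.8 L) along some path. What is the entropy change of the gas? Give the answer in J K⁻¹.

ΔS = 56.4 J/K

Entropy is a state function: ΔS = nC_V ln(T₂/T₁) + nR ln(V₂/V₁), with C_V = 5R/2 = 20.79 J mol⁻¹ K⁻¹ for a diatomic ideal gas.
ΔS = 2.25 × [20.79 × ln(914/423) + 8.314 × ln(27.8/9.36)] = 56.4 J/K.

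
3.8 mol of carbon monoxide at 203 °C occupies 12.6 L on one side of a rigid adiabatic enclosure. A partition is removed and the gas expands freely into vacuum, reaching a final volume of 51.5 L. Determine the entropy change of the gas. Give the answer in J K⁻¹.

ΔS_gas = 44.5 J/K

For an ideal gas in free expansion Q = 0 and W = 0, so T is unchanged.
Entropy is a state function; using a reversible isothermal path, ΔS_gas = nR ln(V₂/V₁) = 3.8 × 8.314 × ln(51.5/12.6) = 44.5 J/K.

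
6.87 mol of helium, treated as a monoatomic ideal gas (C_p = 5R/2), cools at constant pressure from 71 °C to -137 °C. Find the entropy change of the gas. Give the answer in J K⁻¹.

ΔS = -132 J/K

In kelvin: T₁ = 344.15 K, T₂ = 136.15 K. At constant pressure, ΔS = nC_p ln(T₂/T₁) with C_p = 5R/2 = 20.79 J mol⁻¹ K⁻¹.
ΔS = 6.87 × 20.79 × ln(136.15/344.15) = -132 J/K.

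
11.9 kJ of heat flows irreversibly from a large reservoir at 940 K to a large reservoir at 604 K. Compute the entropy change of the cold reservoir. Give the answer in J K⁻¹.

The cold reservoir gains heat Q, so ΔS_cold = +Q/T_C = 11900/604 = 19.7 J/K.

ΔS_cold = 19.7 J/K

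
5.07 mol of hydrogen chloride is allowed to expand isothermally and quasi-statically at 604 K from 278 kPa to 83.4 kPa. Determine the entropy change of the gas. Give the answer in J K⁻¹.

For an isothermal ideal gas ΔS_gas = nR ln(P₁/P₂) = 5.07 × 8.314 × ln(278/83.4) = 50.7 J/K.

ΔS_gas = 50.7 J/K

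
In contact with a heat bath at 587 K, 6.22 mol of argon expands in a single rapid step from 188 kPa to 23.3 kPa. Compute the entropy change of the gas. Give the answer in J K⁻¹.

ΔS_gas = 108 J/K

Entropy is a state function, so ΔS_gas depends only on the end states.
For an isothermal ideal gas ΔS_gas = nR ln(P₁/P₂) = 6.22 × 8.314 × ln(188/23.3) = 108 J/K.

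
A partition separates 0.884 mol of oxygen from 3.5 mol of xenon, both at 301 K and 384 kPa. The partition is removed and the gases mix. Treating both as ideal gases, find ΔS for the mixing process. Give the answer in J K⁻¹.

ΔS_mix = 18.3 J/K

Mole fractions: x_A = 0.884/4.38 = 0.202, x_B = 0.798.
ΔS_mix = −R(n_A ln x_A + n_B ln x_B) = −8.314 × (0.884 ln 0.202 + 3.5 ln 0.798) = 18.3 J/K.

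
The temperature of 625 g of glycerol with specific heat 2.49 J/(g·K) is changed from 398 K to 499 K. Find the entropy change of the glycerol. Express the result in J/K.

ΔS = 352 J/K

ΔS = ∫dQ_rev/T = m c ln(T₂/T₁) = 625 × 2.49 × ln(499/398) = 352 J/K.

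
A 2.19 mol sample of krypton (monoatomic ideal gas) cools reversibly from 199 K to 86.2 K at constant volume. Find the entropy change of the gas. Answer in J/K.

At constant volume, ΔS = nC_V ln(T₂/T₁) with C_V = 3R/2 = 12.47 J mol⁻¹ K⁻¹.
ΔS = 2.19 × 12.47 × ln(86.2/199) = -22.8 J/K.

ΔS = -22.8 J/K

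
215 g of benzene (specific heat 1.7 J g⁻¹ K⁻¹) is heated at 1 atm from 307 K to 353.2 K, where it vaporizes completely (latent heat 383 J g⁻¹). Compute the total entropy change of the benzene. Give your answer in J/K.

Warming step: ΔS₁ = m c ln(T_tr/T_i) = 215 × 1.7 × ln(353.2/307) = 51.24 J/K.
Phase change: ΔS₂ = +mL/T_tr = 215 × 383 / 353.2 = 233.1 J/K.
ΔS_total = (51.24) + (233.1) = 284 J/K.

ΔS = 284 J/K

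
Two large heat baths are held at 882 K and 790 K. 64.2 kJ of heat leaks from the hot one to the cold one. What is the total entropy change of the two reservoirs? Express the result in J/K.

ΔS_hot = −Q/T_H = −64200/882 = -72.79 J/K and ΔS_cold = +Q/T_C = 64200/790 = 81.27 J/K.
ΔS_total = -72.79 + 81.27 = 8.48 J/K, positive as the second law requires.

ΔS_total = 8.48 J/K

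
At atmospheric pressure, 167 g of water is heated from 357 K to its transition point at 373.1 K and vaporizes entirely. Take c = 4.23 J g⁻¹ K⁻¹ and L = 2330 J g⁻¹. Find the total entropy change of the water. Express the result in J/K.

Warming step: ΔS₁ = m c ln(T_tr/T_i) = 167 × 4.23 × ln(373.1/357) = 31.16 J/K.
Phase change: ΔS₂ = +mL/T_tr = 167 × 2330 / 373.1 = 1043 J/K.
ΔS_total = (31.16) + (1043) = 1070 J/K.

ΔS = 1070 J/K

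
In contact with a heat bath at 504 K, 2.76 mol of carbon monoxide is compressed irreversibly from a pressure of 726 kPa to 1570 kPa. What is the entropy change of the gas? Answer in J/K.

Entropy is a state function, so ΔS_gas depends only on the end states.
For an isothermal ideal gas ΔS_gas = nR ln(P₁/P₂) = 2.76 × 8.314 × ln(726/1570) = -17.7 J/K.

ΔS_gas = -17.7 J/K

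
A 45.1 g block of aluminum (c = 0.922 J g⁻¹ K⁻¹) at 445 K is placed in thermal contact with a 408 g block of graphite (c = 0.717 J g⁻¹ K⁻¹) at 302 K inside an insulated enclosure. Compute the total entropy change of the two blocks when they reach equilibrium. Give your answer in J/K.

Energy balance: T_f = (m₁c₁T₁ + m₂c₂T₂)/(m₁c₁ + m₂c₂) = 319.8 K.
ΔS₁ = m₁c₁ ln(T_f/T₁) = 41.5822 × ln(319.8/445) = -13.74 J/K.
ΔS₂ = m₂c₂ ln(T_f/T₂) = 292.536 × ln(319.8/302) = 16.75 J/K.
ΔS_total = -13.74 + 16.75 = 3.01 J/K.

ΔS_total = 3.01 J/K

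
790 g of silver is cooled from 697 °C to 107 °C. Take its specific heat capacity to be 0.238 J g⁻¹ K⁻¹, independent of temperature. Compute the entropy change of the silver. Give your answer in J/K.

In kelvin: T₁ = 970.15 K, T₂ = 380.15 K. ΔS = ∫dQ_rev/T = m c ln(T₂/T₁) = 790 × 0.238 × ln(380.15/970.15) = -176 J/K.

ΔS = -176 J/K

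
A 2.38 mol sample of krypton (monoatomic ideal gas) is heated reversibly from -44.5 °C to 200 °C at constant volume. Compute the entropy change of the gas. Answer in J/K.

In kelvin: T₁ = 228.65 K, T₂ = 473.15 K. At constant volume, ΔS = nC_V ln(T₂/T₁) with C_V = 3R/2 = 12.47 J mol⁻¹ K⁻¹.
ΔS = 2.38 × 12.47 × ln(473.15/228.65) = 21.6 J/K.

ΔS = 21.6 J/K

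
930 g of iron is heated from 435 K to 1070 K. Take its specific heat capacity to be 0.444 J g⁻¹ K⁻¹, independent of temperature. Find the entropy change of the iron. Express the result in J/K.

ΔS = 372 J/K

ΔS = ∫dQ_rev/T = m c ln(T₂/T₁) = 930 × 0.444 × ln(1070/435) = 372 J/K.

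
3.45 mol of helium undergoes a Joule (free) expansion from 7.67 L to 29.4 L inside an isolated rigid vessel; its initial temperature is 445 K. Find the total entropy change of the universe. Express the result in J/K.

No heat is exchanged and no work is done, so the ideal-gas temperature stays constant.
Entropy is a state function; using a reversible isothermal path, ΔS_gas = nR ln(V₂/V₁) = 3.45 × 8.314 × ln(29.4/7.67) = 38.5 J/K.
The insulated surroundings exchange no heat, so ΔS_surr = 0 and ΔS_universe = ΔS_gas.

ΔS_universe = 38.5 J/K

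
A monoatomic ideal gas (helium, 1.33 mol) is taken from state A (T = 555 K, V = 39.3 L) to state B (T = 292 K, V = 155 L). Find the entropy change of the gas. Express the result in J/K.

ΔS = 4.52 J/K

Entropy is a state function: ΔS = nC_V ln(T₂/T₁) + nR ln(V₂/V₁), with C_V = 3R/2 = 12.47 J mol⁻¹ K⁻¹ for a monoatomic ideal gas.
ΔS = 1.33 × [12.47 × ln(292/555) + 8.314 × ln(155/39.3)] = 4.52 J/K.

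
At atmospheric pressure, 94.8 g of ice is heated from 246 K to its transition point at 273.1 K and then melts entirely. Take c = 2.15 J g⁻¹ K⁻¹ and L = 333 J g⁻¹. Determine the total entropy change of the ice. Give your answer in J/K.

ΔS = 137 J/K

Warming step: ΔS₁ = m c ln(T_tr/T_i) = 94.8 × 2.15 × ln(273.1/246) = 21.3 J/K.
Phase change: ΔS₂ = +mL/T_tr = 94.8 × 333 / 273.1 = 115.6 J/K.
ΔS_total = (21.3) + (115.6) = 137 J/K.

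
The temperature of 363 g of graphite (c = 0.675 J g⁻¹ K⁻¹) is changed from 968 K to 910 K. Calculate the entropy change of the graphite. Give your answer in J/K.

ΔS = -15.1 J/K

ΔS = ∫dQ_rev/T = m c ln(T₂/T₁) = 363 × 0.675 × ln(910/968) = -15.1 J/K.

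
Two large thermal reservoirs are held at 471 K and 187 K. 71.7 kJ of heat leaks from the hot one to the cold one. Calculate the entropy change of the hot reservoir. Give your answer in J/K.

ΔS_hot = -152 J/K

The hot reservoir loses heat Q, so ΔS_hot = −Q/T_H = −71700/471 = -152 J/K.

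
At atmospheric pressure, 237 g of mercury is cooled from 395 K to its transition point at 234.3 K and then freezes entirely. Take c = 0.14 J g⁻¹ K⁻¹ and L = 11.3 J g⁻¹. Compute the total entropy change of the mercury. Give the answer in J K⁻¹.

Cooling step: ΔS₁ = m c ln(T_tr/T_i) = 237 × 0.14 × ln(234.3/395) = -17.33 J/K.
Phase change: ΔS₂ = −mL/T_tr = −237 × 11.3 / 234.3 = -11.43 J/K.
ΔS_total = (-17.33) + (-11.43) = -28.8 J/K.

ΔS = -28.8 J/K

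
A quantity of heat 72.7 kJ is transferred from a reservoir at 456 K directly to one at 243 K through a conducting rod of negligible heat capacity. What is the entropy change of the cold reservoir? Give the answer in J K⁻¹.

The cold reservoir gains heat Q, so ΔS_cold = +Q/T_C = 72700/243 = 299 J/K.

ΔS_cold = 299 J/K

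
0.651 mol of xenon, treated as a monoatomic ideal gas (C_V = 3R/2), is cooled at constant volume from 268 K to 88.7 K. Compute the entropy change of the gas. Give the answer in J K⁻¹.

At constant volume, ΔS = nC_V ln(T₂/T₁) with C_V = 3R/2 = 12.47 J mol⁻¹ K⁻¹.
ΔS = 0.651 × 12.47 × ln(88.7/268) = -8.98 J/K.

ΔS = -8.98 J/K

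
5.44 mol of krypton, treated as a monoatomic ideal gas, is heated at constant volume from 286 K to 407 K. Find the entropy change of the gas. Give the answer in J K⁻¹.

ΔS = 23.9 J/K

At constant volume, ΔS = nC_V ln(T₂/T₁) with C_V = 3R/2 = 12.47 J mol⁻¹ K⁻¹.
ΔS = 5.44 × 12.47 × ln(407/286) = 23.9 J/K.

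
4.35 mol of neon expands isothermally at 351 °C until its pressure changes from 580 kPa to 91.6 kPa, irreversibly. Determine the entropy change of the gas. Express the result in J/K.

ΔS_gas = 66.7 J/K

Entropy is a state function, so ΔS_gas depends only on the end states.
For an isothermal ideal gas ΔS_gas = nR ln(P₁/P₂) = 4.35 × 8.314 × ln(580/91.6) = 66.7 J/K.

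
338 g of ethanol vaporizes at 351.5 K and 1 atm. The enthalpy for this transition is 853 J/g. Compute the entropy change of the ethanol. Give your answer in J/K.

ΔS = 820 J/K

Heat absorbed by the substance: Q = mL = 338 × 853 = 288314 J.
At constant T, ΔS = Q_rev/T = 288314 / 351.5 = 820 J/K.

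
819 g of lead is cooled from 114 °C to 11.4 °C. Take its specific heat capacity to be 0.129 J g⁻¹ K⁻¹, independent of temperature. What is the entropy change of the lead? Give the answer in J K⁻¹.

ΔS = -32.5 J/K

In kelvin: T₁ = 387.15 K, T₂ = 284.55 K. ΔS = ∫dQ_rev/T = m c ln(T₂/T₁) = 819 × 0.129 × ln(284.55/387.15) = -32.5 J/K.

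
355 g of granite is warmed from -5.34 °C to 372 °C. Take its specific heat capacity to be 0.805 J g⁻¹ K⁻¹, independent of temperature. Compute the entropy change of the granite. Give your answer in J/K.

In kelvin: T₁ = 267.81 K, T₂ = 645.15 K. ΔS = ∫dQ_rev/T = m c ln(T₂/T₁) = 355 × 0.805 × ln(645.15/267.81) = 251 J/K.

ΔS = 251 J/K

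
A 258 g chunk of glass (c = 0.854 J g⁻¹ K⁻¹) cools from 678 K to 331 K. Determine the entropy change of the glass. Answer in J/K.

ΔS = ∫dQ_rev/T = m c ln(T₂/T₁) = 258 × 0.854 × ln(331/678) = -158 J/K.

ΔS = -158 J/K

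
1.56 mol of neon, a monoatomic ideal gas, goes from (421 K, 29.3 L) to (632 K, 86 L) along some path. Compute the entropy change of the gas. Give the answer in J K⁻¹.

ΔS = 21.9 J/K

Entropy is a state function: ΔS = nC_V ln(T₂/T₁) + nR ln(V₂/V₁), with C_V = 3R/2 = 12.47 J mol⁻¹ K⁻¹ for a monoatomic ideal gas.
ΔS = 1.56 × [12.47 × ln(632/421) + 8.314 × ln(86/29.3)] = 21.9 J/K.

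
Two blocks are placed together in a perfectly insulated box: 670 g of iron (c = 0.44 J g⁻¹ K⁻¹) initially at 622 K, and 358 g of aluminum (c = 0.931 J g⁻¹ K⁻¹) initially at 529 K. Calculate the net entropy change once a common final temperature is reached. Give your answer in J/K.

Energy balance: T_f = (m₁c₁T₁ + m₂c₂T₂)/(m₁c₁ + m₂c₂) = 572.65 K.
ΔS₁ = m₁c₁ ln(T_f/T₁) = 294.8 × ln(572.65/622) = -24.37 J/K.
ΔS₂ = m₂c₂ ln(T_f/T₂) = 333.298 × ln(572.65/529) = 26.43 J/K.
ΔS_total = -24.37 + 26.43 = 2.06 J/K.

ΔS_total = 2.06 J/K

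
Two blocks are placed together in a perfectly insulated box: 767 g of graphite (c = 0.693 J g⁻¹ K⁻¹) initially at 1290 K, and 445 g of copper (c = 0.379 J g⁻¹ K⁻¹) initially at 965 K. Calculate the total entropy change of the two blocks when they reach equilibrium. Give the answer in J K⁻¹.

Energy balance: T_f = (m₁c₁T₁ + m₂c₂T₂)/(m₁c₁ + m₂c₂) = 1211.7 K.
ΔS₁ = m₁c₁ ln(T_f/T₁) = 531.531 × ln(1211.7/1290) = -33.28 J/K.
ΔS₂ = m₂c₂ ln(T_f/T₂) = 168.655 × ln(1211.7/965) = 38.4 J/K.
ΔS_total = -33.28 + 38.4 = 5.12 J/K.

ΔS_total = 5.12 J/K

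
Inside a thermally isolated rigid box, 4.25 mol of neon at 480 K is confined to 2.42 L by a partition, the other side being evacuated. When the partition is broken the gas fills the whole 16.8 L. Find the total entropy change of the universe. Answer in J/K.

For an ideal gas in free expansion Q = 0 and W = 0, so T is unchanged.
Entropy is a state function; using a reversible isothermal path, ΔS_gas = nR ln(V₂/V₁) = 4.25 × 8.314 × ln(16.8/2.42) = 68.5 J/K.
The insulated surroundings exchange no heat, so ΔS_surr = 0 and ΔS_universe = ΔS_gas.

ΔS_universe = 68.5 J/K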